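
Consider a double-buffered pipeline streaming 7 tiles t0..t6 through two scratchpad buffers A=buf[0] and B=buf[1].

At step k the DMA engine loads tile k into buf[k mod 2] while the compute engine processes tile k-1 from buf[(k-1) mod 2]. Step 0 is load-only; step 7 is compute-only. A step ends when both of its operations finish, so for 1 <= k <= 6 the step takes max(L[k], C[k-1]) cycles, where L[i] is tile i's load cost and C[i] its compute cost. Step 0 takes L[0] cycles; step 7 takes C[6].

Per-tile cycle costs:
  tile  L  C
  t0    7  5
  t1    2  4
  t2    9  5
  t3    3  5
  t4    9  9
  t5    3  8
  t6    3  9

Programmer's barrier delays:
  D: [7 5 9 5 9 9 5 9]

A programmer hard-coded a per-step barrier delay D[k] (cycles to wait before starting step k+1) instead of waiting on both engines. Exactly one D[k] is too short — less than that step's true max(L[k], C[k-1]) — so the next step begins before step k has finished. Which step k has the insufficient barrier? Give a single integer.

[0] required=L[0]=7=7 vs D=7 ok
[1] required=max(L[1]=2,C[0]=5)=5 vs D=5 ok
[2] required=max(L[2]=9,C[1]=4)=9 vs D=9 ok
[3] required=max(L[3]=3,C[2]=5)=5 vs D=5 ok
[4] required=max(L[4]=9,C[3]=5)=9 vs D=9 ok
[5] required=max(L[5]=3,C[4]=9)=9 vs D=9 ok
[6] required=max(L[6]=3,C[5]=8)=8 vs D=5 SHORT
[7] required=C[6]=9=9 vs D=9 ok

hazard at step 6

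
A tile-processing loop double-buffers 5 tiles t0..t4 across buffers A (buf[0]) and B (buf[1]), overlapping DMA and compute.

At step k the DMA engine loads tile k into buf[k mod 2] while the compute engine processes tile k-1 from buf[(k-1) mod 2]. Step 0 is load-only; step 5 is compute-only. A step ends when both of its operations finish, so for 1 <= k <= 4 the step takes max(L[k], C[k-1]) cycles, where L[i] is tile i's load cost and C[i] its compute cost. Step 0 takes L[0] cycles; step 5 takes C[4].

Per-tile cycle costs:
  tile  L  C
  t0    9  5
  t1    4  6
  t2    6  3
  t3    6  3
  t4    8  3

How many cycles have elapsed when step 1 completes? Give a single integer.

end_cycle[1] = 14

k=0 load=t0/9c comp=- wait=9 total=9
k=1 load=t1/4c comp=t0/5c wait=5 total=14
k=2 load=t2/6c comp=t1/6c wait=6 total=20
k=3 load=t3/6c comp=t2/3c wait=6 total=26
k=4 load=t4/8c comp=t3/3c wait=8 total=34
k=5 load=- comp=t4/3c wait=3 total=37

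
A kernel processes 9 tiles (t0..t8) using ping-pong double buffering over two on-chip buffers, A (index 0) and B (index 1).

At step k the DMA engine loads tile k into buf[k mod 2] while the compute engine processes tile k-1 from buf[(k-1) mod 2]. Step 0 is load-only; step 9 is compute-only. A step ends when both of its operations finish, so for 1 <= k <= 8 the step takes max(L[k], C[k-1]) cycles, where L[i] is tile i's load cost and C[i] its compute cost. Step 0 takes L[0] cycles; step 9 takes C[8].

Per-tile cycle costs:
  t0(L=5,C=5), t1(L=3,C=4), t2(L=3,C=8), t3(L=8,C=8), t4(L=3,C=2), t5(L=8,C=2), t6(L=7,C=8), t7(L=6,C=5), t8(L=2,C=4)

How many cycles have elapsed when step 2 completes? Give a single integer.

  0. 5=5c; end=5; A:t0 B:-
  1. max(3,5)=5c; end=10; A:t0 B:t1
  2. max(3,4)=4c; end=14; A:t2 B:t1
  3. max(8,8)=8c; end=22; A:t2 B:t3
  4. max(3,8)=8c; end=30; A:t4 B:t3
  5. max(8,2)=8c; end=38; A:t4 B:t5
  6. max(7,2)=7c; end=45; A:t6 B:t5
  7. max(6,8)=8c; end=53; A:t6 B:t7
  8. max(2,5)=5c; end=58; A:t8 B:t7
  9. 4=4c; end=62; A:t8 B:t7

end_cycle[2] = 14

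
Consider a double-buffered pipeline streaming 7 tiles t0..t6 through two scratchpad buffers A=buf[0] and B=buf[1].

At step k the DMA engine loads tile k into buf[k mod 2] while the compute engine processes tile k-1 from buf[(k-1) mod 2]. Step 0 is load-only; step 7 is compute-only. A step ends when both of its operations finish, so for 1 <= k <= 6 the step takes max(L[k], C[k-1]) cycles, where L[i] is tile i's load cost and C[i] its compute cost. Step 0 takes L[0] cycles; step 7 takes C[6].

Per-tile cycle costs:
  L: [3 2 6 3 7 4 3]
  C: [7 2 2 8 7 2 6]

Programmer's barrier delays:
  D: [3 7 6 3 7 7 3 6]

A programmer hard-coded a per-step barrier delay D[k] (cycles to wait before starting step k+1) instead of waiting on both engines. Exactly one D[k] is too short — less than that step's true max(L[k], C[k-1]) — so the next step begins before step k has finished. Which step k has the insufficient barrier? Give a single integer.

hazard at step 4

step 0: need L[0]=3 = 3; D[0]=3 ok
step 1: need max(L[1]=2,C[0]=7) = 7; D[1]=7 ok
step 2: need max(L[2]=6,C[1]=2) = 6; D[2]=6 ok
step 3: need max(L[3]=3,C[2]=2) = 3; D[3]=3 ok
step 4: need max(L[4]=7,C[3]=8) = 8; D[4]=7 SHORT
step 5: need max(L[5]=4,C[4]=7) = 7; D[5]=7 ok
step 6: need max(L[6]=3,C[5]=2) = 3; D[6]=3 ok
step 7: need C[6]=6 = 6; D[7]=6 ok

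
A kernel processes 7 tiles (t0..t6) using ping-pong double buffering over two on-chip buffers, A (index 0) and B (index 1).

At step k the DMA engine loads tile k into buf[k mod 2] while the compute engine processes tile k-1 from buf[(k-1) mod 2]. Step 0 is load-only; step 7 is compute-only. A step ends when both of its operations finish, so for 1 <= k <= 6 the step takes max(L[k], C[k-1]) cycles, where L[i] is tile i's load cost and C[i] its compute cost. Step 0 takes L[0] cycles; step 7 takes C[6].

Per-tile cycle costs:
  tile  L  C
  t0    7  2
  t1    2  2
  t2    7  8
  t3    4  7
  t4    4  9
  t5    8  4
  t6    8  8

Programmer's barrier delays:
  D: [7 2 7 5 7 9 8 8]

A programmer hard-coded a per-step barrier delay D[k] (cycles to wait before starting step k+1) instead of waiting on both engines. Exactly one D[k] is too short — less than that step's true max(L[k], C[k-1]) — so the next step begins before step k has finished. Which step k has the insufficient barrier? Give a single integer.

step 0: need L[0]=7 = 7; D[0]=7 ok
step 1: need max(L[1]=2,C[0]=2) = 2; D[1]=2 ok
step 2: need max(L[2]=7,C[1]=2) = 7; D[2]=7 ok
step 3: need max(L[3]=4,C[2]=8) = 8; D[3]=5 SHORT
step 4: need max(L[4]=4,C[3]=7) = 7; D[4]=7 ok
step 5: need max(L[5]=8,C[4]=9) = 9; D[5]=9 ok
step 6: need max(L[6]=8,C[5]=4) = 8; D[6]=8 ok
step 7: need C[6]=8 = 8; D[7]=8 ok

hazard at step 3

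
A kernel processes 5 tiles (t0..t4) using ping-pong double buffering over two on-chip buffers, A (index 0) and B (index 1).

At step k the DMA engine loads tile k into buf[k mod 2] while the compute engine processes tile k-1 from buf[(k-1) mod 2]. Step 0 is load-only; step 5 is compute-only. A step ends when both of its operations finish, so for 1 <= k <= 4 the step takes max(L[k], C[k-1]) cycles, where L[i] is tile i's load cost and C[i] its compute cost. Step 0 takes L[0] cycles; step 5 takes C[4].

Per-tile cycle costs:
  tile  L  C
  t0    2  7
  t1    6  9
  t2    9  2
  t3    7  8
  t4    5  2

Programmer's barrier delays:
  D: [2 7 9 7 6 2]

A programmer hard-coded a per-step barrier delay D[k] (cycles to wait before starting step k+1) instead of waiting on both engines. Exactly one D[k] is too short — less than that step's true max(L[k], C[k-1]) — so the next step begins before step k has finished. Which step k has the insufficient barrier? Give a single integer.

hazard at step 4

k=0 barrier L[0]=2→2c, D[0]=2 ok
k=1 barrier max(L[1]=6,C[0]=7)→7c, D[1]=7 ok
k=2 barrier max(L[2]=9,C[1]=9)→9c, D[2]=9 ok
k=3 barrier max(L[3]=7,C[2]=2)→7c, D[3]=7 ok
k=4 barrier max(L[4]=5,C[3]=8)→8c, D[4]=6 SHORT
k=5 barrier C[4]=2→2c, D[5]=2 ok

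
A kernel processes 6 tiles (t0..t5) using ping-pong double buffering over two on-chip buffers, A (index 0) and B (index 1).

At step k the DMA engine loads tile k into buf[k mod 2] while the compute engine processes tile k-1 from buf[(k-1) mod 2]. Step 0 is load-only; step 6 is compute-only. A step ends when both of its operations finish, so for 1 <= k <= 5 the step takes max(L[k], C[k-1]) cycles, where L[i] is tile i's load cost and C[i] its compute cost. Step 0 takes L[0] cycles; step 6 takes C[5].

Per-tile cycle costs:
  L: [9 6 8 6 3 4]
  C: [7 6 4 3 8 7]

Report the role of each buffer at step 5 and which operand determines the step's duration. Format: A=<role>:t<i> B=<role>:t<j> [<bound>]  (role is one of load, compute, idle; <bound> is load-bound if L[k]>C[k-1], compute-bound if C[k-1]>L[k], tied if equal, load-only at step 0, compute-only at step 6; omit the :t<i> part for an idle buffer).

k=0 load=t0/9c comp=- wait=9 total=9
k=1 load=t1/6c comp=t0/7c wait=7 total=16
k=2 load=t2/8c comp=t1/6c wait=8 total=24
k=3 load=t3/6c comp=t2/4c wait=6 total=30
k=4 load=t4/3c comp=t3/3c wait=3 total=33
k=5 load=t5/4c comp=t4/8c wait=8 total=41
k=6 load=- comp=t5/7c wait=7 total=48

step 5: A=compute:t4 B=load:t5 [compute-bound]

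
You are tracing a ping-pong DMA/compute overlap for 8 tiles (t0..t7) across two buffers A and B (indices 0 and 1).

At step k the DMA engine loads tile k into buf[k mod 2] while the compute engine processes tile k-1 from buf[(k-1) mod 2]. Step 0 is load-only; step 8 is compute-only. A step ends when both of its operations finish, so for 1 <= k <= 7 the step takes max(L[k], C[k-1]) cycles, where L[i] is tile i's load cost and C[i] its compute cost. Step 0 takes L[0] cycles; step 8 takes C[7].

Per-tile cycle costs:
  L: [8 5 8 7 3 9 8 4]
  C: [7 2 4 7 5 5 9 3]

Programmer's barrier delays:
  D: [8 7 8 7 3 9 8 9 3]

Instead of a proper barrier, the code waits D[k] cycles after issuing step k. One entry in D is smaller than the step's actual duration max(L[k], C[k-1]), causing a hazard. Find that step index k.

k=0 barrier L[0]=8→8c, D[0]=8 ok
k=1 barrier max(L[1]=5,C[0]=7)→7c, D[1]=7 ok
k=2 barrier max(L[2]=8,C[1]=2)→8c, D[2]=8 ok
k=3 barrier max(L[3]=7,C[2]=4)→7c, D[3]=7 ok
k=4 barrier max(L[4]=3,C[3]=7)→7c, D[4]=3 SHORT
k=5 barrier max(L[5]=9,C[4]=5)→9c, D[5]=9 ok
k=6 barrier max(L[6]=8,C[5]=5)→8c, D[6]=8 ok
k=7 barrier max(L[7]=4,C[6]=9)→9c, D[7]=9 ok
k=8 barrier C[7]=3→3c, D[8]=3 ok

hazard at step 4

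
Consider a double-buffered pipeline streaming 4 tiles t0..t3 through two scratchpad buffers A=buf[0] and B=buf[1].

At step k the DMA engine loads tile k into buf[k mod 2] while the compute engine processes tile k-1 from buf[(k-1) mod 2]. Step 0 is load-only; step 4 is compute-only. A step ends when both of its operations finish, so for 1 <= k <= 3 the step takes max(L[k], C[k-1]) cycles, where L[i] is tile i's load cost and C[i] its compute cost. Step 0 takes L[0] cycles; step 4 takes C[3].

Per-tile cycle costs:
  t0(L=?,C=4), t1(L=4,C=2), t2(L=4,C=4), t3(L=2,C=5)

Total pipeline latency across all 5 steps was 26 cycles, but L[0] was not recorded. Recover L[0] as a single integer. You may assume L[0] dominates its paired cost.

L[0] = 9

step 0 = dur = L[0]=? = L[0]  (unknown; binding)
step 1 = dur = max(L[1]=4, C[0]=4) = 4
step 2 = dur = max(L[2]=4, C[1]=2) = 4
step 3 = dur = max(L[3]=2, C[2]=4) = 4
step 4 = dur = C[3]=5 = 5
sum of known step durations = 17
dur[0] = total - known = 26 - 17 = 9
L[0] is the binding max in step 0, so L[0] = dur[0] = 9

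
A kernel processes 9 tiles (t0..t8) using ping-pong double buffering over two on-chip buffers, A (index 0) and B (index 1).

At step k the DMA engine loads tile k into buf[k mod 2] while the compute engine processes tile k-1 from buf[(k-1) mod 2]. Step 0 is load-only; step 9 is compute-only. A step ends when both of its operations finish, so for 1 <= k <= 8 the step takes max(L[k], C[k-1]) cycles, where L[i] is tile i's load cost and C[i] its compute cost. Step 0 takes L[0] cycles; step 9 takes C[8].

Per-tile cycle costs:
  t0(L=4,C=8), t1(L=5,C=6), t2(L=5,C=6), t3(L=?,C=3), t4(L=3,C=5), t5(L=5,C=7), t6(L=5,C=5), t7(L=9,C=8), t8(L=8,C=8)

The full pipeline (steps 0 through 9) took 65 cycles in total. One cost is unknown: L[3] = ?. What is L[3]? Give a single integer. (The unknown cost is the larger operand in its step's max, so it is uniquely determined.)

step 0: dur = L[0]=4 = 4
step 1: dur = max(L[1]=5, C[0]=8) = 8
step 2: dur = max(L[2]=5, C[1]=6) = 6
step 3: dur = max(L[3]=?, C[2]=6) = L[3]  (unknown; binding)
step 4: dur = max(L[4]=3, C[3]=3) = 3
step 5: dur = max(L[5]=5, C[4]=5) = 5
step 6: dur = max(L[6]=5, C[5]=7) = 7
step 7: dur = max(L[7]=9, C[6]=5) = 9
step 8: dur = max(L[8]=8, C[7]=8) = 8
step 9: dur = C[8]=8 = 8
sum of known step durations = 58
dur[3] = total - known = 65 - 58 = 7
L[3] is the binding max in step 3, so L[3] = dur[3] = 7

L[3] = 7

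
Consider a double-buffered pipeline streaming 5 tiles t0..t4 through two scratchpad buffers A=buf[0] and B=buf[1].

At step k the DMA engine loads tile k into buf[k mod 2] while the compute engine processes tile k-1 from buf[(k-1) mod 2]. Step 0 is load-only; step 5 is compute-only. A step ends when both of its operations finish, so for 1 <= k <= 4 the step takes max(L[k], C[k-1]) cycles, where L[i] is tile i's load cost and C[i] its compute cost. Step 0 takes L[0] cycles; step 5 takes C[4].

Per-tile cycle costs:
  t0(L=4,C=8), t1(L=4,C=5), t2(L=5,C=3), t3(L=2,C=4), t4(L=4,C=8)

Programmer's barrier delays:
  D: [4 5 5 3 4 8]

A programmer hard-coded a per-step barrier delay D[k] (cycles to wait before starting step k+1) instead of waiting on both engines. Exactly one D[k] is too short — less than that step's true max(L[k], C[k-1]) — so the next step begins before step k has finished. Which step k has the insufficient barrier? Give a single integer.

hazard at step 1

[0] required=L[0]=4=4 vs D=4 ok
[1] required=max(L[1]=4,C[0]=8)=8 vs D=5 SHORT
[2] required=max(L[2]=5,C[1]=5)=5 vs D=5 ok
[3] required=max(L[3]=2,C[2]=3)=3 vs D=3 ok
[4] required=max(L[4]=4,C[3]=4)=4 vs D=4 ok
[5] required=C[4]=8=8 vs D=8 ok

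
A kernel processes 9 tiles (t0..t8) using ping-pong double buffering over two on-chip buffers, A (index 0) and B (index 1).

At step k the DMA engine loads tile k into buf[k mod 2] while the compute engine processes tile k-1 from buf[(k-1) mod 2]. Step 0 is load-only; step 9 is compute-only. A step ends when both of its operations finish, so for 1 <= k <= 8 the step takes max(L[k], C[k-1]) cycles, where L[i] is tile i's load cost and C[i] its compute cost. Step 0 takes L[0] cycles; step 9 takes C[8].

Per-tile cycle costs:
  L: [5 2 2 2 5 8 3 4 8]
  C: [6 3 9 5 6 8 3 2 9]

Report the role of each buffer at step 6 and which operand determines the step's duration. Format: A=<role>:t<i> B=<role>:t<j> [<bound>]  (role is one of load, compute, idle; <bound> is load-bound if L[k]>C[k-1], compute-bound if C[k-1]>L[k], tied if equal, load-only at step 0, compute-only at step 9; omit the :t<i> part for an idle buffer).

step 6: A=load:t6 B=compute:t5 [compute-bound]

[0] DMA t0→A (5c) ∥ CU idle ⇒ 5c, clock 5
[1] DMA t1→B (2c) ∥ CU A:t0 (6c) ⇒ 6c, clock 11
[2] DMA t2→A (2c) ∥ CU B:t1 (3c) ⇒ 3c, clock 14
[3] DMA t3→B (2c) ∥ CU A:t2 (9c) ⇒ 9c, clock 23
[4] DMA t4→A (5c) ∥ CU B:t3 (5c) ⇒ 5c, clock 28
[5] DMA t5→B (8c) ∥ CU A:t4 (6c) ⇒ 8c, clock 36
[6] DMA t6→A (3c) ∥ CU B:t5 (8c) ⇒ 8c, clock 44
[7] DMA t7→B (4c) ∥ CU A:t6 (3c) ⇒ 4c, clock 48
[8] DMA t8→A (8c) ∥ CU B:t7 (2c) ⇒ 8c, clock 56
[9] DMA idle ∥ CU A:t8 (9c) ⇒ 9c, clock 65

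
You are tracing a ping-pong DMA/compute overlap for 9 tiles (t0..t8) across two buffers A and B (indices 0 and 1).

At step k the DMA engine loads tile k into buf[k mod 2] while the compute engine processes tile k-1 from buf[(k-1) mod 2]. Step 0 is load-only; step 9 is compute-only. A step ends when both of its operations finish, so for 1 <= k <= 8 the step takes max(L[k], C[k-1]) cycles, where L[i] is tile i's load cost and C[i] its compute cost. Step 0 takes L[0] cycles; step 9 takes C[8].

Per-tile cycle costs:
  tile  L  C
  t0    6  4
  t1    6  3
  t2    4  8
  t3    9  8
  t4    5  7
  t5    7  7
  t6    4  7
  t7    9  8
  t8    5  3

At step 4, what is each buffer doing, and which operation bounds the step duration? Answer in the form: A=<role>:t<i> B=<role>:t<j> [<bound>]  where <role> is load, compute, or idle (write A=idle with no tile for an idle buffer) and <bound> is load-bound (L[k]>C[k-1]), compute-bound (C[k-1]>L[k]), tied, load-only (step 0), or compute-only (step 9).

step 4: A=load:t4 B=compute:t3 [compute-bound]

k=0 load=t0/6c comp=- wait=6 total=6
k=1 load=t1/6c comp=t0/4c wait=6 total=12
k=2 load=t2/4c comp=t1/3c wait=4 total=16
k=3 load=t3/9c comp=t2/8c wait=9 total=25
k=4 load=t4/5c comp=t3/8c wait=8 total=33
k=5 load=t5/7c comp=t4/7c wait=7 total=40
k=6 load=t6/4c comp=t5/7c wait=7 total=47
k=7 load=t7/9c comp=t6/7c wait=9 total=56
k=8 load=t8/5c comp=t7/8c wait=8 total=64
k=9 load=- comp=t8/3c wait=3 total=67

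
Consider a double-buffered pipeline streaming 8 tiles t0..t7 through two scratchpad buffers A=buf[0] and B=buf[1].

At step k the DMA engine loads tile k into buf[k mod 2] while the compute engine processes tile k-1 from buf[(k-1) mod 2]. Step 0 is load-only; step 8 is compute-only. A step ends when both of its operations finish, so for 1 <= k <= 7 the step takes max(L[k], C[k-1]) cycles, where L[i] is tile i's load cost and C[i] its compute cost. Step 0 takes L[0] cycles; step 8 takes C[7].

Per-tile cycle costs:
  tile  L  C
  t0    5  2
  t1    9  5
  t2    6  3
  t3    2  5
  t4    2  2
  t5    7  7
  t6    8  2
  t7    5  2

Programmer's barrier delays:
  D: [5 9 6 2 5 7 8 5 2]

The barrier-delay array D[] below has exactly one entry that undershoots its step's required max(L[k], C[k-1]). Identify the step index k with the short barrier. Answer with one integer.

step 0: need L[0]=5 = 5; D[0]=5 ok
step 1: need max(L[1]=9,C[0]=2) = 9; D[1]=9 ok
step 2: need max(L[2]=6,C[1]=5) = 6; D[2]=6 ok
step 3: need max(L[3]=2,C[2]=3) = 3; D[3]=2 SHORT
step 4: need max(L[4]=2,C[3]=5) = 5; D[4]=5 ok
step 5: need max(L[5]=7,C[4]=2) = 7; D[5]=7 ok
step 6: need max(L[6]=8,C[5]=7) = 8; D[6]=8 ok
step 7: need max(L[7]=5,C[6]=2) = 5; D[7]=5 ok
step 8: need C[7]=2 = 2; D[8]=2 ok

hazard at step 3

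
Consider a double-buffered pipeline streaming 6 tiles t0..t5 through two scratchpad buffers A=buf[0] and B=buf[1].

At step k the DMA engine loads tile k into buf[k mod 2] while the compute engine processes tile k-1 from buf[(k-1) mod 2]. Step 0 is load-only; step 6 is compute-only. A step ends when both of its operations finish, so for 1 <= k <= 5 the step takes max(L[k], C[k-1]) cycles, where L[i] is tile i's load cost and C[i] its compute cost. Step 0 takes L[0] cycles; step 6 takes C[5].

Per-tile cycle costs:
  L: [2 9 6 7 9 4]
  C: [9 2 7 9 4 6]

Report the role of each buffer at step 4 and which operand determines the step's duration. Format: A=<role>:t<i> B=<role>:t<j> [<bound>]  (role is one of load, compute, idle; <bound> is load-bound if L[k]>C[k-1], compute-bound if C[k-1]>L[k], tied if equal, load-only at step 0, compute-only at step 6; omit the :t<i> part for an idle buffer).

  0. 2=2c; end=2; A:t0 B:-
  1. max(9,9)=9c; end=11; A:t0 B:t1
  2. max(6,2)=6c; end=17; A:t2 B:t1
  3. max(7,7)=7c; end=24; A:t2 B:t3
  4. max(9,9)=9c; end=33; A:t4 B:t3
  5. max(4,4)=4c; end=37; A:t4 B:t5
  6. 6=6c; end=43; A:t4 B:t5

step 4: A=load:t4 B=compute:t3 [tied]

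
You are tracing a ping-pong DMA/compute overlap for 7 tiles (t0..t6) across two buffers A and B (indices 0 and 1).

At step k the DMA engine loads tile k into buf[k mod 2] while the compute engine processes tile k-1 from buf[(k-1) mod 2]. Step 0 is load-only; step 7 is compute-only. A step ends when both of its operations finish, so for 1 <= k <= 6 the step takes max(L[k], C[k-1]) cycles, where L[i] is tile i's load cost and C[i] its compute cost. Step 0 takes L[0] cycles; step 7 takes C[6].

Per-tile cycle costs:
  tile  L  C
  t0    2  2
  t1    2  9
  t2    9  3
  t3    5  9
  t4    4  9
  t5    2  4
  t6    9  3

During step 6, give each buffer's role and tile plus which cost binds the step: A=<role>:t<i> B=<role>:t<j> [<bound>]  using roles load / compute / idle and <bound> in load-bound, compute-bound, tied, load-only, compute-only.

step 6: A=load:t6 B=compute:t5 [load-bound]

step 0: L[0]=2 → dur=2, Σ=2 | A=load:t0 B=idle [load-only]
step 1: L[1]=2 C[0]=2 → dur=2, Σ=4 | A=compute:t0 B=load:t1 [tied]
step 2: L[2]=9 C[1]=9 → dur=9, Σ=13 | A=load:t2 B=compute:t1 [tied]
step 3: L[3]=5 C[2]=3 → dur=5, Σ=18 | A=compute:t2 B=load:t3 [load-bound]
step 4: L[4]=4 C[3]=9 → dur=9, Σ=27 | A=load:t4 B=compute:t3 [compute-bound]
step 5: L[5]=2 C[4]=9 → dur=9, Σ=36 | A=compute:t4 B=load:t5 [compute-bound]
step 6: L[6]=9 C[5]=4 → dur=9, Σ=45 | A=load:t6 B=compute:t5 [load-bound]
step 7: C[6]=3 → dur=3, Σ=48 | A=compute:t6 B=idle [compute-only]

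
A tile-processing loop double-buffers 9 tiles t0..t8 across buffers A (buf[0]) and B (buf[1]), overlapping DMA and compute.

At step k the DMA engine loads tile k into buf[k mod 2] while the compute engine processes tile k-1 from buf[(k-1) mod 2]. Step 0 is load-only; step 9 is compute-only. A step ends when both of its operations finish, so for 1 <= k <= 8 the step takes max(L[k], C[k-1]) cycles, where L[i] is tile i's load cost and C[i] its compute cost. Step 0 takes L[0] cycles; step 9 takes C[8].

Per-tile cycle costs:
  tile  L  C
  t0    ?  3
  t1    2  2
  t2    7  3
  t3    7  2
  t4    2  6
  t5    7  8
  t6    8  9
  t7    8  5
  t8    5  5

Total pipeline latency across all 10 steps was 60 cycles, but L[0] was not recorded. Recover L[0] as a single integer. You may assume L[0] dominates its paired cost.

L[0] = 7

step 0: dur = L[0]=? = L[0]  (unknown; binding)
step 1: dur = max(L[1]=2, C[0]=3) = 3
step 2: dur = max(L[2]=7, C[1]=2) = 7
step 3: dur = max(L[3]=7, C[2]=3) = 7
step 4: dur = max(L[4]=2, C[3]=2) = 2
step 5: dur = max(L[5]=7, C[4]=6) = 7
step 6: dur = max(L[6]=8, C[5]=8) = 8
step 7: dur = max(L[7]=8, C[6]=9) = 9
step 8: dur = max(L[8]=5, C[7]=5) = 5
step 9: dur = C[8]=5 = 5
sum of known step durations = 53
dur[0] = total - known = 60 - 53 = 7
L[0] is the binding max in step 0, so L[0] = dur[0] = 7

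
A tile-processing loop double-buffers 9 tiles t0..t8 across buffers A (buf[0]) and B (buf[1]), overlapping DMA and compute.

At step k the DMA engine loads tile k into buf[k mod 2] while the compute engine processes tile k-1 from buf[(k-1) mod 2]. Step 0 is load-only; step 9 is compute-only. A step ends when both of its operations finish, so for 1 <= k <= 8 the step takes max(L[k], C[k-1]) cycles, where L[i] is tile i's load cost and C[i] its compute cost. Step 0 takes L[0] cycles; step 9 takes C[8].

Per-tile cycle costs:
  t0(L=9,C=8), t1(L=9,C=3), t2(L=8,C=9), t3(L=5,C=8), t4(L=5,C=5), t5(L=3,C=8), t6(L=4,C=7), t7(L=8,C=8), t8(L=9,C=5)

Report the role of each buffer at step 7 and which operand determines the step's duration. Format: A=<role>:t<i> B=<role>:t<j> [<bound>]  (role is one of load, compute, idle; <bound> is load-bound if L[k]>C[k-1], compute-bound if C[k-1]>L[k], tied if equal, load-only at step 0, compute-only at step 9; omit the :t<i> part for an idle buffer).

  0. 9=9c; end=9; A:t0 B:-
  1. max(9,8)=9c; end=18; A:t0 B:t1
  2. max(8,3)=8c; end=26; A:t2 B:t1
  3. max(5,9)=9c; end=35; A:t2 B:t3
  4. max(5,8)=8c; end=43; A:t4 B:t3
  5. max(3,5)=5c; end=48; A:t4 B:t5
  6. max(4,8)=8c; end=56; A:t6 B:t5
  7. max(8,7)=8c; end=64; A:t6 B:t7
  8. max(9,8)=9c; end=73; A:t8 B:t7
  9. 5=5c; end=78; A:t8 B:t7

step 7: A=compute:t6 B=load:t7 [load-bound]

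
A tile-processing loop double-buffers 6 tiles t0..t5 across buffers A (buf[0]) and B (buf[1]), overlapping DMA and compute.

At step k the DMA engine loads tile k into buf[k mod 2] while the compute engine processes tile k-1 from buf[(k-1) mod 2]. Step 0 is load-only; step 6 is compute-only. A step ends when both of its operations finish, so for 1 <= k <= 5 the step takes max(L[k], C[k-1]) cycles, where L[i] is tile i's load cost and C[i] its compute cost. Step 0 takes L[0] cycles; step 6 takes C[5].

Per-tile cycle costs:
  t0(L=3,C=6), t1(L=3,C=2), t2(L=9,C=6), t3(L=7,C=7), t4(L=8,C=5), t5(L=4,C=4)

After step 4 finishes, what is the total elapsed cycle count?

end_cycle[4] = 33

[0] DMA t0→A (3c) ∥ CU idle ⇒ 3c, clock 3
[1] DMA t1→B (3c) ∥ CU A:t0 (6c) ⇒ 6c, clock 9
[2] DMA t2→A (9c) ∥ CU B:t1 (2c) ⇒ 9c, clock 18
[3] DMA t3→B (7c) ∥ CU A:t2 (6c) ⇒ 7c, clock 25
[4] DMA t4→A (8c) ∥ CU B:t3 (7c) ⇒ 8c, clock 33
[5] DMA t5→B (4c) ∥ CU A:t4 (5c) ⇒ 5c, clock 38
[6] DMA idle ∥ CU B:t5 (4c) ⇒ 4c, clock 42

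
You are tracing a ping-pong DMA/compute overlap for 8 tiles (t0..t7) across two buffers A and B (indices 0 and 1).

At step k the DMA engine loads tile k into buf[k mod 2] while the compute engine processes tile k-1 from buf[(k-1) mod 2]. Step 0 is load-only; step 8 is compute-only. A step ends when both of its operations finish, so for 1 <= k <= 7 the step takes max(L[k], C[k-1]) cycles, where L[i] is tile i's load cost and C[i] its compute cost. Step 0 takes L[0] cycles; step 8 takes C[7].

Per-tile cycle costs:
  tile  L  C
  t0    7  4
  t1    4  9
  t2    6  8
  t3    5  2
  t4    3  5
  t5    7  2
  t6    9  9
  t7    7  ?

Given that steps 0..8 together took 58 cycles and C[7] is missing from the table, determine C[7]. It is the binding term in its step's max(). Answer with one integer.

C[7] = 2

step 0 | dur = L[0]=7 = 7
step 1 | dur = max(L[1]=4, C[0]=4) = 4
step 2 | dur = max(L[2]=6, C[1]=9) = 9
step 3 | dur = max(L[3]=5, C[2]=8) = 8
step 4 | dur = max(L[4]=3, C[3]=2) = 3
step 5 | dur = max(L[5]=7, C[4]=5) = 7
step 6 | dur = max(L[6]=9, C[5]=2) = 9
step 7 | dur = max(L[7]=7, C[6]=9) = 9
step 8 | dur = C[7]=? = C[7]  (unknown; binding)
sum of known step durations = 56
dur[8] = total - known = 58 - 56 = 2
C[7] is the binding max in step 8, so C[7] = dur[8] = 2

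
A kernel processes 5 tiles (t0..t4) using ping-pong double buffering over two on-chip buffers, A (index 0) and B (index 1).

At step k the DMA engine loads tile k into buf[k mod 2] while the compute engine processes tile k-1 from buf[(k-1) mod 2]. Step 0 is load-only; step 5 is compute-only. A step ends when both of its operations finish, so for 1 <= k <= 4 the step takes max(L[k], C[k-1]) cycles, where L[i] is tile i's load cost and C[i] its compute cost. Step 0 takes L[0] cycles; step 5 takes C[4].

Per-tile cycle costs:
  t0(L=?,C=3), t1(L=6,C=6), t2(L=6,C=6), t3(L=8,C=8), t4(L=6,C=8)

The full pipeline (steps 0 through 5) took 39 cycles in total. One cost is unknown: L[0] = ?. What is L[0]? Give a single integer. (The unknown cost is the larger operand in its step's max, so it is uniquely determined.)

L[0] = 3

step 0 → dur = L[0]=? = L[0]  (unknown; binding)
step 1 → dur = max(L[1]=6, C[0]=3) = 6
step 2 → dur = max(L[2]=6, C[1]=6) = 6
step 3 → dur = max(L[3]=8, C[2]=6) = 8
step 4 → dur = max(L[4]=6, C[3]=8) = 8
step 5 → dur = C[4]=8 = 8
sum of known step durations = 36
dur[0] = total - known = 39 - 36 = 3
L[0] is the binding max in step 0, so L[0] = dur[0] = 3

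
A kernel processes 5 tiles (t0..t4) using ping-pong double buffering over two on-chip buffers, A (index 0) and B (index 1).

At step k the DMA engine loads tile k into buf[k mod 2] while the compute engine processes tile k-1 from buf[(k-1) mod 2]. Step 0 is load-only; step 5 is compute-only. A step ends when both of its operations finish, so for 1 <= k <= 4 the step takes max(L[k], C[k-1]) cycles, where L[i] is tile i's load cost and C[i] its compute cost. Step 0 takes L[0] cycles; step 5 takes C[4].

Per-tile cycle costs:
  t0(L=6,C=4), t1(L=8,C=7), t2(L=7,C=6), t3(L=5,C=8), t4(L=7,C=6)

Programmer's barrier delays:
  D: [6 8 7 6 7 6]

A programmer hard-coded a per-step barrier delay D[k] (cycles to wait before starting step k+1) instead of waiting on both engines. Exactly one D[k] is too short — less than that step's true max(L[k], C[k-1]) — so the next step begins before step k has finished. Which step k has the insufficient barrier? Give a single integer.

k=0 barrier L[0]=6→6c, D[0]=6 ok
k=1 barrier max(L[1]=8,C[0]=4)→8c, D[1]=8 ok
k=2 barrier max(L[2]=7,C[1]=7)→7c, D[2]=7 ok
k=3 barrier max(L[3]=5,C[2]=6)→6c, D[3]=6 ok
k=4 barrier max(L[4]=7,C[3]=8)→8c, D[4]=7 SHORT
k=5 barrier C[4]=6→6c, D[5]=6 ok

hazard at step 4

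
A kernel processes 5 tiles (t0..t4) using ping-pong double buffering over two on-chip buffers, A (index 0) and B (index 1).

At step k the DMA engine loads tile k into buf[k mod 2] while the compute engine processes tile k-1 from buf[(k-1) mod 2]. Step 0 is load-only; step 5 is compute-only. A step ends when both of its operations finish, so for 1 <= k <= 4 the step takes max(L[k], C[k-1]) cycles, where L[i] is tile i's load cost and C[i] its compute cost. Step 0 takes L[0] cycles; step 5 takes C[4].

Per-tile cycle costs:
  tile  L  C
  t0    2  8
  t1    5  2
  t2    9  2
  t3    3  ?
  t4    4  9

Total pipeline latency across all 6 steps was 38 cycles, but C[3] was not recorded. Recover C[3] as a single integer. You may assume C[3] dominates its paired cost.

step 0 | dur = L[0]=2 = 2
step 1 | dur = max(L[1]=5, C[0]=8) = 8
step 2 | dur = max(L[2]=9, C[1]=2) = 9
step 3 | dur = max(L[3]=3, C[2]=2) = 3
step 4 | dur = max(L[4]=4, C[3]=?) = C[3]  (unknown; binding)
step 5 | dur = C[4]=9 = 9
sum of known step durations = 31
dur[4] = total - known = 38 - 31 = 7
C[3] is the binding max in step 4, so C[3] = dur[4] = 7

C[3] = 7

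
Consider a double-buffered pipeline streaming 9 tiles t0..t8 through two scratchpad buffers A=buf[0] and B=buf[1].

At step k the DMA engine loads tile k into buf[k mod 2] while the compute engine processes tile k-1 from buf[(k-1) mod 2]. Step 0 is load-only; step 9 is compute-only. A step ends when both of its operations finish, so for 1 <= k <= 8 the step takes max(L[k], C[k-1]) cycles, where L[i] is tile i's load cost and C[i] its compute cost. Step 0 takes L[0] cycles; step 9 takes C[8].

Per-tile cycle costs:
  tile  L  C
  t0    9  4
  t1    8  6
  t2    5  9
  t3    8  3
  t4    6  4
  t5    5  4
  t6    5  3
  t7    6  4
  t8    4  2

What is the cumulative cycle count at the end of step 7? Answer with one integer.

step 0: L[0]=9 → dur=9, Σ=9 | A=load:t0 B=idle [load-only]
step 1: L[1]=8 C[0]=4 → dur=8, Σ=17 | A=compute:t0 B=load:t1 [load-bound]
step 2: L[2]=5 C[1]=6 → dur=6, Σ=23 | A=load:t2 B=compute:t1 [compute-bound]
step 3: L[3]=8 C[2]=9 → dur=9, Σ=32 | A=compute:t2 B=load:t3 [compute-bound]
step 4: L[4]=6 C[3]=3 → dur=6, Σ=38 | A=load:t4 B=compute:t3 [load-bound]
step 5: L[5]=5 C[4]=4 → dur=5, Σ=43 | A=compute:t4 B=load:t5 [load-bound]
step 6: L[6]=5 C[5]=4 → dur=5, Σ=48 | A=load:t6 B=compute:t5 [load-bound]
step 7: L[7]=6 C[6]=3 → dur=6, Σ=54 | A=compute:t6 B=load:t7 [load-bound]
step 8: L[8]=4 C[7]=4 → dur=4, Σ=58 | A=load:t8 B=compute:t7 [tied]
step 9: C[8]=2 → dur=2, Σ=60 | A=compute:t8 B=idle [compute-only]

end_cycle[7] = 54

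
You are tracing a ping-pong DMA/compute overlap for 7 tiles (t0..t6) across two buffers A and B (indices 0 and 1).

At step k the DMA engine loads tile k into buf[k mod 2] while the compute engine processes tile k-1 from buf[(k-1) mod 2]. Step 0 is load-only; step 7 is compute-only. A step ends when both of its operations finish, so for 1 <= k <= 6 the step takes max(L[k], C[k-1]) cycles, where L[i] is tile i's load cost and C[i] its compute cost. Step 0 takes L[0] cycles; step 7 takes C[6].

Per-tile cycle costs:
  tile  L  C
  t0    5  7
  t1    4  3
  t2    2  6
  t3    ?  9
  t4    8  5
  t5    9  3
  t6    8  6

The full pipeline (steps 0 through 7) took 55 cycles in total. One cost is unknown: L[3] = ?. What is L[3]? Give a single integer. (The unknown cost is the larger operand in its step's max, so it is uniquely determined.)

L[3] = 8

step 0: dur = L[0]=5 = 5
step 1: dur = max(L[1]=4, C[0]=7) = 7
step 2: dur = max(L[2]=2, C[1]=3) = 3
step 3: dur = max(L[3]=?, C[2]=6) = L[3]  (unknown; binding)
step 4: dur = max(L[4]=8, C[3]=9) = 9
step 5: dur = max(L[5]=9, C[4]=5) = 9
step 6: dur = max(L[6]=8, C[5]=3) = 8
step 7: dur = C[6]=6 = 6
sum of known step durations = 47
dur[3] = total - known = 55 - 47 = 8
L[3] is the binding max in step 3, so L[3] = dur[3] = 8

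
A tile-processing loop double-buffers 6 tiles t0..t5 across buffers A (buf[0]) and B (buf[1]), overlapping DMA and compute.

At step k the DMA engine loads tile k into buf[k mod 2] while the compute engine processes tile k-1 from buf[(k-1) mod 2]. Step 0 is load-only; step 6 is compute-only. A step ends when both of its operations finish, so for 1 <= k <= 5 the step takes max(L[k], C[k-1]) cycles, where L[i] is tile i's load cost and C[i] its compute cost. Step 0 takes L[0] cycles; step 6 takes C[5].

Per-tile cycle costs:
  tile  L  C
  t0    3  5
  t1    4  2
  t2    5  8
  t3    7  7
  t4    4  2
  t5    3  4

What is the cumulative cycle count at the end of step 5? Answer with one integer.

end_cycle[5] = 31

  0. 3=3c; end=3; A:t0 B:-
  1. max(4,5)=5c; end=8; A:t0 B:t1
  2. max(5,2)=5c; end=13; A:t2 B:t1
  3. max(7,8)=8c; end=21; A:t2 B:t3
  4. max(4,7)=7c; end=28; A:t4 B:t3
  5. max(3,2)=3c; end=31; A:t4 B:t5
  6. 4=4c; end=35; A:t4 B:t5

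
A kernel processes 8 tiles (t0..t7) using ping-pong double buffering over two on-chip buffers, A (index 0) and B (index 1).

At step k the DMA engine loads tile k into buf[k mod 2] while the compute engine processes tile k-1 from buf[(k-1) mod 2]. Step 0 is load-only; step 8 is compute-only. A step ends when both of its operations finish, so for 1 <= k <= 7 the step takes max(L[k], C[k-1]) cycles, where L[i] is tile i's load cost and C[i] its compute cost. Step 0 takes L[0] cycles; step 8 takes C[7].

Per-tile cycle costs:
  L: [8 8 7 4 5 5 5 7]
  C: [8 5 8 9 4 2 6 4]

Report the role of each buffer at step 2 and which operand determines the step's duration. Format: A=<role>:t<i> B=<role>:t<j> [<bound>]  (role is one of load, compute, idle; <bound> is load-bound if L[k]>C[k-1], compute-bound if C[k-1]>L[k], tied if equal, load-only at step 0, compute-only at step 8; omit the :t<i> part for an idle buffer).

[0] DMA t0→A (8c) ∥ CU idle ⇒ 8c, clock 8
[1] DMA t1→B (8c) ∥ CU A:t0 (8c) ⇒ 8c, clock 16
[2] DMA t2→A (7c) ∥ CU B:t1 (5c) ⇒ 7c, clock 23
[3] DMA t3→B (4c) ∥ CU A:t2 (8c) ⇒ 8c, clock 31
[4] DMA t4→A (5c) ∥ CU B:t3 (9c) ⇒ 9c, clock 40
[5] DMA t5→B (5c) ∥ CU A:t4 (4c) ⇒ 5c, clock 45
[6] DMA t6→A (5c) ∥ CU B:t5 (2c) ⇒ 5c, clock 50
[7] DMA t7→B (7c) ∥ CU A:t6 (6c) ⇒ 7c, clock 57
[8] DMA idle ∥ CU B:t7 (4c) ⇒ 4c, clock 61

step 2: A=load:t2 B=compute:t1 [load-bound]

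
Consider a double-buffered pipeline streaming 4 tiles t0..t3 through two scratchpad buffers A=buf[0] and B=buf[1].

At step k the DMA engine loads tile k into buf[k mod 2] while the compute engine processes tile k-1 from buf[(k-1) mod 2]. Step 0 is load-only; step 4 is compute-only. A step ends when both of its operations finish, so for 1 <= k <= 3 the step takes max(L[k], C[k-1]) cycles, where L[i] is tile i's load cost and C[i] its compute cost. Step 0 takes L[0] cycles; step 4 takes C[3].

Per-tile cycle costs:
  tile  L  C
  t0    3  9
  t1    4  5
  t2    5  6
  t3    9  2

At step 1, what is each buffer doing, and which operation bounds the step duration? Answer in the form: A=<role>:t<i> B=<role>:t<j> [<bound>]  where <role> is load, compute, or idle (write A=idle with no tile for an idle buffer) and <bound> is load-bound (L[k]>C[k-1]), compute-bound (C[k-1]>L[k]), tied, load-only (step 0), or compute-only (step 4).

step 1: A=compute:t0 B=load:t1 [compute-bound]

  0. 3=3c; end=3; A:t0 B:-
  1. max(4,9)=9c; end=12; A:t0 B:t1
  2. max(5,5)=5c; end=17; A:t2 B:t1
  3. max(9,6)=9c; end=26; A:t2 B:t3
  4. 2=2c; end=28; A:t2 B:t3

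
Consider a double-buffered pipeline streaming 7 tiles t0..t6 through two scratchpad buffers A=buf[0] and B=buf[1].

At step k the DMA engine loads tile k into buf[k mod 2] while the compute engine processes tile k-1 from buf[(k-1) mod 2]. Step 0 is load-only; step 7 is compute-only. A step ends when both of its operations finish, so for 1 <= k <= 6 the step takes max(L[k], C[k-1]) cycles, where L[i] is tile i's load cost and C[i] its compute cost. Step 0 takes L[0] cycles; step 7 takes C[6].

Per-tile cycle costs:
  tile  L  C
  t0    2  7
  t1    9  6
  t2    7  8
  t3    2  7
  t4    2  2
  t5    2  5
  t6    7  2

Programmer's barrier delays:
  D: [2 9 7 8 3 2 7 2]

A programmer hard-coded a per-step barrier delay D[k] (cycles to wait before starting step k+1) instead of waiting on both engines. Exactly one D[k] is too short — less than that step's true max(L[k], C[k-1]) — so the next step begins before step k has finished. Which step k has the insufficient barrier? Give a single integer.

hazard at step 4

step 0: need L[0]=2 = 2; D[0]=2 ok
step 1: need max(L[1]=9,C[0]=7) = 9; D[1]=9 ok
step 2: need max(L[2]=7,C[1]=6) = 7; D[2]=7 ok
step 3: need max(L[3]=2,C[2]=8) = 8; D[3]=8 ok
step 4: need max(L[4]=2,C[3]=7) = 7; D[4]=3 SHORT
step 5: need max(L[5]=2,C[4]=2) = 2; D[5]=2 ok
step 6: need max(L[6]=7,C[5]=5) = 7; D[6]=7 ok
step 7: need C[6]=2 = 2; D[7]=2 ok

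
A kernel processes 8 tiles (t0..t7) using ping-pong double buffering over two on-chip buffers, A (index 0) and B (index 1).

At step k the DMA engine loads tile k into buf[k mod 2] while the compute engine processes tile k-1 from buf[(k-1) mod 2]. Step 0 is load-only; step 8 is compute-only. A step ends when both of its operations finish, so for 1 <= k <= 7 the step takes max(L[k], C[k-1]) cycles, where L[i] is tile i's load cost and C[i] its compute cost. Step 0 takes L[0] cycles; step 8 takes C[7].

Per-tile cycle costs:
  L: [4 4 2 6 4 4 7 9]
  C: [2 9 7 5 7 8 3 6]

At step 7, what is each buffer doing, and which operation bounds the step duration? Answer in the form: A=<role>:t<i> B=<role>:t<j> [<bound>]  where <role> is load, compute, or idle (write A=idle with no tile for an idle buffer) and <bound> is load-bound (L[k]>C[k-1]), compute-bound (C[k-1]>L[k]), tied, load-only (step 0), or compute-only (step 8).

step 0: L[0]=4 → dur=4, Σ=4 | A=load:t0 B=idle [load-only]
step 1: L[1]=4 C[0]=2 → dur=4, Σ=8 | A=compute:t0 B=load:t1 [load-bound]
step 2: L[2]=2 C[1]=9 → dur=9, Σ=17 | A=load:t2 B=compute:t1 [compute-bound]
step 3: L[3]=6 C[2]=7 → dur=7, Σ=24 | A=compute:t2 B=load:t3 [compute-bound]
step 4: L[4]=4 C[3]=5 → dur=5, Σ=29 | A=load:t4 B=compute:t3 [compute-bound]
step 5: L[5]=4 C[4]=7 → dur=7, Σ=36 | A=compute:t4 B=load:t5 [compute-bound]
step 6: L[6]=7 C[5]=8 → dur=8, Σ=44 | A=load:t6 B=compute:t5 [compute-bound]
step 7: L[7]=9 C[6]=3 → dur=9, Σ=53 | A=compute:t6 B=load:t7 [load-bound]
step 8: C[7]=6 → dur=6, Σ=59 | A=idle B=compute:t7 [compute-only]

step 7: A=compute:t6 B=load:t7 [load-bound]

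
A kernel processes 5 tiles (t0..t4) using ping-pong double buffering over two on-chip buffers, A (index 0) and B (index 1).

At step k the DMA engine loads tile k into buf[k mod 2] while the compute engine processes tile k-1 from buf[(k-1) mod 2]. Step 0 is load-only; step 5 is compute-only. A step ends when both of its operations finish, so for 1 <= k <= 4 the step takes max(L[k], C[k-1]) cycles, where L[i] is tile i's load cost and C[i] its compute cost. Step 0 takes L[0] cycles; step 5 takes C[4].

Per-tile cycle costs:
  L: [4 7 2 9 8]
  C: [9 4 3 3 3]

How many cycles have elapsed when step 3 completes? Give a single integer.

end_cycle[3] = 26

[0] DMA t0→A (4c) ∥ CU idle ⇒ 4c, clock 4
[1] DMA t1→B (7c) ∥ CU A:t0 (9c) ⇒ 9c, clock 13
[2] DMA t2→A (2c) ∥ CU B:t1 (4c) ⇒ 4c, clock 17
[3] DMA t3→B (9c) ∥ CU A:t2 (3c) ⇒ 9c, clock 26
[4] DMA t4→A (8c) ∥ CU B:t3 (3c) ⇒ 8c, clock 34
[5] DMA idle ∥ CU A:t4 (3c) ⇒ 3c, clock 37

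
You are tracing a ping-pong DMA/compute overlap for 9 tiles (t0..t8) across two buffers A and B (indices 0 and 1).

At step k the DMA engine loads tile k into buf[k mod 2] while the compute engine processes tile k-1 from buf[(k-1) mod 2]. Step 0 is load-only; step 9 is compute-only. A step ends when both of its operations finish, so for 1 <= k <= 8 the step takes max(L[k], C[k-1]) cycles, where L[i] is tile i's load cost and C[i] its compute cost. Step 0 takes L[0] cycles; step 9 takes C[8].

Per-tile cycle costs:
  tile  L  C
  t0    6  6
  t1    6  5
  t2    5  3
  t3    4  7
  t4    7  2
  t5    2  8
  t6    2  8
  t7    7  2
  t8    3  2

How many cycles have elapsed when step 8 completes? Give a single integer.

end_cycle[8] = 49

  0. 6=6c; end=6; A:t0 B:-
  1. max(6,6)=6c; end=12; A:t0 B:t1
  2. max(5,5)=5c; end=17; A:t2 B:t1
  3. max(4,3)=4c; end=21; A:t2 B:t3
  4. max(7,7)=7c; end=28; A:t4 B:t3
  5. max(2,2)=2c; end=30; A:t4 B:t5
  6. max(2,8)=8c; end=38; A:t6 B:t5
  7. max(7,8)=8c; end=46; A:t6 B:t7
  8. max(3,2)=3c; end=49; A:t8 B:t7
  9. 2=2c; end=51; A:t8 B:t7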